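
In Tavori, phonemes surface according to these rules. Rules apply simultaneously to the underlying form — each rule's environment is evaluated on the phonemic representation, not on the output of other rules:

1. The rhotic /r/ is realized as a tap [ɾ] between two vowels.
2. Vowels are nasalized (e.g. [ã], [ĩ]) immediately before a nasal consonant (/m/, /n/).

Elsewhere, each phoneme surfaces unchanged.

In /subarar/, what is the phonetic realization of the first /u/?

/u/ (between /s/ and /b/): rule 2 targets it, but not before a nasal consonant → unchanged [u].

[u]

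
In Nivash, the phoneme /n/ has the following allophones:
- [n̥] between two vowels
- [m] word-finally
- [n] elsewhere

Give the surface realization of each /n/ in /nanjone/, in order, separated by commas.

Occurrence 1 (position 1): no conditioning environment matches → elsewhere allophone [n].
Occurrence 2 (position 3): no conditioning environment matches → elsewhere allophone [n].
Occurrence 3 (position 6): between two vowels → [n̥].

[n], [n], [n̥]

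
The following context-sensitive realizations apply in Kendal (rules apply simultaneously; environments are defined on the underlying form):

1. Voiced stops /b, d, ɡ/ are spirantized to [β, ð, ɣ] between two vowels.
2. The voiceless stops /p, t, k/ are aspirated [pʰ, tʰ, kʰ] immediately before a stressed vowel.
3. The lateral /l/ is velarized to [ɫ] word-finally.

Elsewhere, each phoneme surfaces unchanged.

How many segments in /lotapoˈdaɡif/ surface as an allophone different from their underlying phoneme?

2

Segments that undergo a rule: /d/ → [ð] (rule 1); /ɡ/ → [ɣ] (rule 1).
All other segments surface unchanged.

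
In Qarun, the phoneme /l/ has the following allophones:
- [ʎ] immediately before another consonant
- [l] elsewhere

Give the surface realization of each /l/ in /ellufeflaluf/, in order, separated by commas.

[ʎ], [l], [l], [l]

Occurrence 1 (position 2): immediately before another consonant → [ʎ].
Occurrence 2 (position 3): no conditioning environment matches → elsewhere allophone [l].
Occurrence 3 (position 8): no conditioning environment matches → elsewhere allophone [l].
Occurrence 4 (position 10): no conditioning environment matches → elsewhere allophone [l].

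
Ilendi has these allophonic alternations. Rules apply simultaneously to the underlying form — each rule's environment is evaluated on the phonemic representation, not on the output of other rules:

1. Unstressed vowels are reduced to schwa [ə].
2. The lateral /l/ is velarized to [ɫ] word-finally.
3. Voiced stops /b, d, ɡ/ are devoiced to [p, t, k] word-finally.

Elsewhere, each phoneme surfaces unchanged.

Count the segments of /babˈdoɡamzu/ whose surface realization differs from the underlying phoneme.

Segments that undergo a rule: /a/ → [ə] (rule 1); /a/ → [ə] (rule 1); /u/ → [ə] (rule 1).
All other segments surface unchanged.

3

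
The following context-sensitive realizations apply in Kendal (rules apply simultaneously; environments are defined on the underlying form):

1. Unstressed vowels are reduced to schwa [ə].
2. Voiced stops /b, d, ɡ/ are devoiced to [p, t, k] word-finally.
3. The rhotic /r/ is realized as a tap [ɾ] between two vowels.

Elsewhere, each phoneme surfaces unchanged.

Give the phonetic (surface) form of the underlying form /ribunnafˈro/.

[rəbənnəfˈro]

/r/ (word-initial): rule 3 targets it, but not between two vowels → unchanged [r].
/i/ meets the environment for rule 1 (in an unstressed syllable) → [ə].
/b/ — between /i/ and /u/; rule 2 does not apply here → [b].
/u/ (between /b/ and /n/) occurs in an unstressed syllable → [ə] by rule 1.
/n/ (between /u/ and /n/): no rule targets it → [n].
/n/ — not in any rule's target class → [n].
/a/ — between /n/ and /f/, in an unstressed syllable — surfaces as [ə] (rule 1).
/f/ — not in any rule's target class → [f].
/r/ — between /f/ and /o/; rule 3 does not apply here → [r].
/o/ (word-final) is in the target of rule 1 but the environment (in an unstressed syllable) is not met → [o].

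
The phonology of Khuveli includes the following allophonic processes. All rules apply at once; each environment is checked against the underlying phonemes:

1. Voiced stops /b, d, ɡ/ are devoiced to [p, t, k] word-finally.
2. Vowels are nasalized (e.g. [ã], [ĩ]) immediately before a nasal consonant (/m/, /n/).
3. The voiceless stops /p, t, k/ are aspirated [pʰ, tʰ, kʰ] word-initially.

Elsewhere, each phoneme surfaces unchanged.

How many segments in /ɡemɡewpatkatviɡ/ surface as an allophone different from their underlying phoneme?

2

Segments that undergo a rule: /e/ → [ẽ] (rule 2); /ɡ/ → [k] (rule 1).
All other segments surface unchanged.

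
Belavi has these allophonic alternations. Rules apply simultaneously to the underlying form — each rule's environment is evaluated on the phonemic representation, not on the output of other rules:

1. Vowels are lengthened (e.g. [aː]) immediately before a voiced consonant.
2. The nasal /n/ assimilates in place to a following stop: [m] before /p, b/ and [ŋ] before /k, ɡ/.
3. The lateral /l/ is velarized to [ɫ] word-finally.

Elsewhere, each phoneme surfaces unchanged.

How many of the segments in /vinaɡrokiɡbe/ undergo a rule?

Segments that undergo a rule: /i/ → [iː] (rule 1); /a/ → [aː] (rule 1); /i/ → [iː] (rule 1).
All other segments surface unchanged.

3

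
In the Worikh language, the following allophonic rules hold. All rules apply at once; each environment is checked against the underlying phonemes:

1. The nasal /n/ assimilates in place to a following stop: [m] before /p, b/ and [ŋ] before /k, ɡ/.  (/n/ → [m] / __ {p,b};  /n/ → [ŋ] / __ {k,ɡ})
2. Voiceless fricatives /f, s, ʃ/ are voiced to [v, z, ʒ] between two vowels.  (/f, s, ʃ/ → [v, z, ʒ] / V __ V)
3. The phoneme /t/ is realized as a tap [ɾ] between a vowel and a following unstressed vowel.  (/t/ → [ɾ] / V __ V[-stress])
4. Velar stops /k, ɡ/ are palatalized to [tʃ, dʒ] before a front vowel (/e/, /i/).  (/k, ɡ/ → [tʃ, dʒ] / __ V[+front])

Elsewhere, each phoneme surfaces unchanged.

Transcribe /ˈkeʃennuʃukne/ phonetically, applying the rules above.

Rule 4 applies to /k/ (word-initial: before a front vowel) → [tʃ].
/e/ — not in any rule's target class → [e].
/ʃ/ (between /e/ and /e/): between two vowels, so rule 2 applies → [ʒ].
/e/ (between /ʃ/ and /n/): no rule targets it → [e].
/n/ (between /e/ and /n/) is in the target of rule 1 but the environment (before a labial or velar stop) is not met → [n].
/n/ — between /n/ and /u/; rule 1 does not apply here → [n].
/u/ stays [u].
Rule 2 applies to /ʃ/ (between /u/ and /u/: between two vowels) → [ʒ].
/u/ (between /ʃ/ and /k/): no rule targets it → [u].
/k/ (between /u/ and /n/) is in the target of rule 4 but the environment (before a front vowel) is not met → [k].
/n/ (between /k/ and /e/) fails the environment for rule 1, so it stays [n].
/e/ — not in any rule's target class → [e].

[ˈtʃeʒennuʒukne]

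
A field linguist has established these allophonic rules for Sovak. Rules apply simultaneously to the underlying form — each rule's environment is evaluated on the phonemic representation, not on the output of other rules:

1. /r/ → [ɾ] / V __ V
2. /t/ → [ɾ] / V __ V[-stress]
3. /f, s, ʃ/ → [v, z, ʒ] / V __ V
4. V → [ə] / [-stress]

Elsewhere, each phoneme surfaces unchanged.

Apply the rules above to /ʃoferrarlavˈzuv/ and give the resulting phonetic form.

[ʃəvərrərləvˈzuv]

/ʃ/ — word-initial; rule 3 does not apply here → [ʃ].
Rule 4 applies to /o/ (between /ʃ/ and /f/: in an unstressed syllable) → [ə].
/f/ meets the environment for rule 3 (between two vowels) → [v].
/e/ (between /f/ and /r/) occurs in an unstressed syllable → [ə] by rule 4.
/r/ (between /e/ and /r/) is in the target of rule 1 but the environment (between two vowels) is not met → [r].
/r/ — between /r/ and /a/; rule 1 does not apply here → [r].
/a/ — between /r/ and /r/, in an unstressed syllable — surfaces as [ə] (rule 4).
/r/ (between /a/ and /l/) fails the environment for rule 1, so it stays [r].
/l/ — not in any rule's target class → [l].
/a/ — between /l/ and /v/, in an unstressed syllable — surfaces as [ə] (rule 4).
/v/ (between /a/ and /z/) is unaffected → [v].
/z/ stays [z].
/u/ (between /z/ and /v/): rule 4 targets it, but not in an unstressed syllable → unchanged [u].
/v/ (word-final) is unaffected → [v].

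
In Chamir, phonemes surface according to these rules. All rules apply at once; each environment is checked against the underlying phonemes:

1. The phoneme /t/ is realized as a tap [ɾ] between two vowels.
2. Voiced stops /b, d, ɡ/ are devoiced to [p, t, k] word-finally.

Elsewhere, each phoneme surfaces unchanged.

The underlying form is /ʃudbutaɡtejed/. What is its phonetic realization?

[ʃudbuɾaɡtejet]

/d/ (between /u/ and /b/) is in the target of rule 2 but the environment (word-finally) is not met → [d].
/b/ — between /d/ and /u/; rule 2 does not apply here → [b].
/t/ — between /u/ and /a/, between two vowels — surfaces as [ɾ] (rule 1).
/ɡ/ (between /a/ and /t/): rule 2 targets it, but not word-finally → unchanged [ɡ].
/t/ — between /ɡ/ and /e/; rule 1 does not apply here → [t].
Rule 2 applies to /d/ (word-final: word-finally) → [t].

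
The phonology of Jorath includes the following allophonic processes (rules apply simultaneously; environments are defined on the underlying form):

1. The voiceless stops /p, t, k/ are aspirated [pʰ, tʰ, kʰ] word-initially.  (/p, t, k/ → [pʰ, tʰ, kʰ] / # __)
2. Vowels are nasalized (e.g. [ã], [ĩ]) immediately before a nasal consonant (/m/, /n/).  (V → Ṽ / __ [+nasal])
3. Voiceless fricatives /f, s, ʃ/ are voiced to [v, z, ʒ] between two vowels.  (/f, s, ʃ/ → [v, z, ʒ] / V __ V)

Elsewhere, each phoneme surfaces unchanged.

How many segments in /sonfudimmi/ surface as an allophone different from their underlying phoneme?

2

Segments that undergo a rule: /o/ → [õ] (rule 2); /i/ → [ĩ] (rule 2).
All other segments surface unchanged.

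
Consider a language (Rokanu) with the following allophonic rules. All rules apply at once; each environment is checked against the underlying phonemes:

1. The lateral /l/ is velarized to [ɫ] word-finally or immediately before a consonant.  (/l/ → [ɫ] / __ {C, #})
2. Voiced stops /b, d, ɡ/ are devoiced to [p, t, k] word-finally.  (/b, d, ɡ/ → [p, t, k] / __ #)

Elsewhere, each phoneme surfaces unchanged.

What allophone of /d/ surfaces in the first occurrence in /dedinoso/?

/d/ (word-initial): rule 2 targets it, but not word-finally → unchanged [d].

[d]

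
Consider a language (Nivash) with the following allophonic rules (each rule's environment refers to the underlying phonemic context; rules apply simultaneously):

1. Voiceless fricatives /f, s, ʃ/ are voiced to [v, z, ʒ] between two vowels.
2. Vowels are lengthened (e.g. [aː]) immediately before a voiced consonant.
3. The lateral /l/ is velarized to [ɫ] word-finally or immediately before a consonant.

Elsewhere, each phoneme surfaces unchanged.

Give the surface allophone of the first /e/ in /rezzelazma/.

/e/ (between /r/ and /z/): before a voiced consonant, so rule 2 applies → [eː].

[eː]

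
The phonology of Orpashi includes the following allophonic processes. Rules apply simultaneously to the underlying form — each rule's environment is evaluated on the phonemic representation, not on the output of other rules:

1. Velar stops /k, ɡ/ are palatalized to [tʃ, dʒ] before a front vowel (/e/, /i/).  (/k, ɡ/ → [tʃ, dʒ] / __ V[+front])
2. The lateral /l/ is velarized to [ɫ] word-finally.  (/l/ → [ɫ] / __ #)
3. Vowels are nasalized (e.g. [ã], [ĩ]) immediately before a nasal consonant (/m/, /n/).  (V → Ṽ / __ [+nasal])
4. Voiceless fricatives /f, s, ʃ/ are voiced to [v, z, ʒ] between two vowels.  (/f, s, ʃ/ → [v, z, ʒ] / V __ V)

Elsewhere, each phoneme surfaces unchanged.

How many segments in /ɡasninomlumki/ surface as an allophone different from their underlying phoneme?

4

Segments that undergo a rule: /i/ → [ĩ] (rule 3); /o/ → [õ] (rule 3); /u/ → [ũ] (rule 3); /k/ → [tʃ] (rule 1).
All other segments surface unchanged.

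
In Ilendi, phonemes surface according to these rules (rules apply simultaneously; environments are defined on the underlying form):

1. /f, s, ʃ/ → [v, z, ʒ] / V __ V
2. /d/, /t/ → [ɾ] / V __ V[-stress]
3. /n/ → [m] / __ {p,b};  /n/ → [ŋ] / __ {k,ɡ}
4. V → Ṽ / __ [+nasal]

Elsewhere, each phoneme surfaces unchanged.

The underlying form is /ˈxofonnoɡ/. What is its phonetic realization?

/x/ (word-initial) is unaffected → [x].
/o/ (between /x/ and /f/) fails the environment for rule 4, so it stays [o].
/f/ meets the environment for rule 1 (between two vowels) → [v].
/o/ — between /f/ and /n/, before a nasal consonant — surfaces as [õ] (rule 4).
/n/ (between /o/ and /n/) is in the target of rule 3 but the environment (before a labial or velar stop) is not met → [n].
/n/ (between /n/ and /o/): rule 3 targets it, but not before a labial or velar stop → unchanged [n].
/o/ (between /n/ and /ɡ/) is in the target of rule 4 but the environment (before a nasal consonant) is not met → [o].
/ɡ/ (word-final) is unaffected → [ɡ].

[ˈxovõnnoɡ]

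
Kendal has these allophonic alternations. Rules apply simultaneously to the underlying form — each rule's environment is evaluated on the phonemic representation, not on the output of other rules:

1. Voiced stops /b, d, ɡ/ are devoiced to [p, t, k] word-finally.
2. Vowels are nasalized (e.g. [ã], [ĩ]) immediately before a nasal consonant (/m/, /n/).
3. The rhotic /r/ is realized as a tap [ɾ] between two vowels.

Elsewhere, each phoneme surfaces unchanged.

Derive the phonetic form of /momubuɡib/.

Rule 2 applies to /o/ (between /m/ and /m/: before a nasal consonant) → [õ].
/u/ (between /m/ and /b/) fails the environment for rule 2, so it stays [u].
/b/ (between /u/ and /u/) fails the environment for rule 1, so it stays [b].
/u/ (between /b/ and /ɡ/) fails the environment for rule 2, so it stays [u].
/ɡ/ (between /u/ and /i/): rule 1 targets it, but not word-finally → unchanged [ɡ].
/i/ (between /ɡ/ and /b/): rule 2 targets it, but not before a nasal consonant → unchanged [i].
/b/ — word-final, word-finally — surfaces as [p] (rule 1).

[mõmubuɡip]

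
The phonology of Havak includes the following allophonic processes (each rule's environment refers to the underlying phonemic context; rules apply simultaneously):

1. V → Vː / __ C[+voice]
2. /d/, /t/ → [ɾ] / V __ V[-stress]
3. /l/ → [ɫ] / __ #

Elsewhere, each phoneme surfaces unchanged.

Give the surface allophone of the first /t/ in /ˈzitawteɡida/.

[ɾ]

/t/ (between /i/ and /a/): between a vowel and a following unstressed vowel, so rule 2 applies → [ɾ].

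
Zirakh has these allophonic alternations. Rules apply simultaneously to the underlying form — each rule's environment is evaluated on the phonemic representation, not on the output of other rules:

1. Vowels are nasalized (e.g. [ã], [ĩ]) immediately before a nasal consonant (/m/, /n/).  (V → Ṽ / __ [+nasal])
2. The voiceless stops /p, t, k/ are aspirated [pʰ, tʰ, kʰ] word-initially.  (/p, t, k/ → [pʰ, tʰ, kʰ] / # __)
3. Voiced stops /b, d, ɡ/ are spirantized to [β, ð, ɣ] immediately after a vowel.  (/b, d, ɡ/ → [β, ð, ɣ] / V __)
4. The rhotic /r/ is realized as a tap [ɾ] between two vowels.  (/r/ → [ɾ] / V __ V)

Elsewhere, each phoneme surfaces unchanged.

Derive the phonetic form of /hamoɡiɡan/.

[hãmoɣiɣãn]

/a/ (between /h/ and /m/) occurs before a nasal consonant → [ã] by rule 1.
/o/ (between /m/ and /ɡ/) fails the environment for rule 1, so it stays [o].
/ɡ/ meets the environment for rule 3 (immediately after a vowel) → [ɣ].
/i/ (between /ɡ/ and /ɡ/): rule 1 targets it, but not before a nasal consonant → unchanged [i].
/ɡ/ (between /i/ and /a/): immediately after a vowel, so rule 3 applies → [ɣ].
/a/ (between /ɡ/ and /n/): before a nasal consonant, so rule 1 applies → [ã].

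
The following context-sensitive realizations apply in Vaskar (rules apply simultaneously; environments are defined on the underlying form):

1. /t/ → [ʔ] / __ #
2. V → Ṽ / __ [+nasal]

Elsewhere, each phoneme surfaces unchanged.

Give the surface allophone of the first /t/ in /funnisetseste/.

[t]

/t/ (between /e/ and /s/): rule 1 targets it, but not word-finally → unchanged [t].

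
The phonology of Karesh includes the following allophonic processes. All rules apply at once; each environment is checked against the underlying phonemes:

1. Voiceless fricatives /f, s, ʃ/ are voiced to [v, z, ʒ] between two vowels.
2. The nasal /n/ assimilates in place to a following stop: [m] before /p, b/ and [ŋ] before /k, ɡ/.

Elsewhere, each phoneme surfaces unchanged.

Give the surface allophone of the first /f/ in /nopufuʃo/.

[v]

/f/ (between /u/ and /u/) occurs between two vowels → [v] by rule 1.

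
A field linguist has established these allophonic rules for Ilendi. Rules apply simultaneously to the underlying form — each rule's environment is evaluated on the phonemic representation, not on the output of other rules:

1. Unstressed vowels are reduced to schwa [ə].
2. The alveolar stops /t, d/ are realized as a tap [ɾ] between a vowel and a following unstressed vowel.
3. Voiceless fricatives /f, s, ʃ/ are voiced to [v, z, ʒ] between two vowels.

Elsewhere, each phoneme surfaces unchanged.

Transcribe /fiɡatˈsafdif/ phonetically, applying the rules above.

[fəɡətˈsafdəf]

/f/ (word-initial): rule 3 targets it, but not between two vowels → unchanged [f].
/i/ (between /f/ and /ɡ/): in an unstressed syllable, so rule 1 applies → [ə].
/ɡ/ (between /i/ and /a/) is unaffected → [ɡ].
/a/ (between /ɡ/ and /t/): in an unstressed syllable, so rule 1 applies → [ə].
/t/ (between /a/ and /s/) is in the target of rule 2 but the environment (between a vowel and a following unstressed vowel) is not met → [t].
/s/ (between /t/ and /a/) fails the environment for rule 3, so it stays [s].
/a/ (between /s/ and /f/) is in the target of rule 1 but the environment (in an unstressed syllable) is not met → [a].
/f/ (between /a/ and /d/): rule 3 targets it, but not between two vowels → unchanged [f].
/d/ (between /f/ and /i/) is in the target of rule 2 but the environment (between a vowel and a following unstressed vowel) is not met → [d].
/i/ meets the environment for rule 1 (in an unstressed syllable) → [ə].
/f/ (word-final) fails the environment for rule 3, so it stays [f].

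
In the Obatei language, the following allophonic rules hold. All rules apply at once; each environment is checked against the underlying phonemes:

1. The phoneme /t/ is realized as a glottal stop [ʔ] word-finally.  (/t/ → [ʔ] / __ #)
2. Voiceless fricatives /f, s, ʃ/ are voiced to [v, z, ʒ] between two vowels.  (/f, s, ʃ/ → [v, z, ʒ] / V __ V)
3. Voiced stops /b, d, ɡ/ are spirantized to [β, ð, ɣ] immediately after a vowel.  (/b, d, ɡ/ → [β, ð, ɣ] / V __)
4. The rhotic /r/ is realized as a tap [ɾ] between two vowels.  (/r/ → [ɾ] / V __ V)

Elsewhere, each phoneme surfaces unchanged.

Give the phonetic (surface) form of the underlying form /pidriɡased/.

/d/ meets the environment for rule 3 (immediately after a vowel) → [ð].
/r/ (between /d/ and /i/): rule 4 targets it, but not between two vowels → unchanged [r].
Rule 3 applies to /ɡ/ (between /i/ and /a/: immediately after a vowel) → [ɣ].
/s/ meets the environment for rule 2 (between two vowels) → [z].
/d/ — word-final, immediately after a vowel — surfaces as [ð] (rule 3).

[piðriɣazeð]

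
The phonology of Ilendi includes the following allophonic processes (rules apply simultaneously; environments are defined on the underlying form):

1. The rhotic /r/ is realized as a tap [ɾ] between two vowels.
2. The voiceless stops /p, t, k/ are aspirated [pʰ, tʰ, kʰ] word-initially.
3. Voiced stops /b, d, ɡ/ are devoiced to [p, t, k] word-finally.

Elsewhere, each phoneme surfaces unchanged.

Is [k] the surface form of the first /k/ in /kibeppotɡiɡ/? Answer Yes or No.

/k/ meets the environment for rule 2 (word-initially) → [kʰ].
The actual realization is [kʰ], not [k].

No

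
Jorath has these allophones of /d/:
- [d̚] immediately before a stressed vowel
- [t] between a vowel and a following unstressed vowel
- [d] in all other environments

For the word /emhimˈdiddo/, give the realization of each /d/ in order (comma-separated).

Occurrence 1 (position 6): immediately before a stressed vowel → [d̚].
Occurrence 2 (position 8): no conditioning environment matches → elsewhere allophone [d].
Occurrence 3 (position 9): no conditioning environment matches → elsewhere allophone [d].

[d̚], [d], [d]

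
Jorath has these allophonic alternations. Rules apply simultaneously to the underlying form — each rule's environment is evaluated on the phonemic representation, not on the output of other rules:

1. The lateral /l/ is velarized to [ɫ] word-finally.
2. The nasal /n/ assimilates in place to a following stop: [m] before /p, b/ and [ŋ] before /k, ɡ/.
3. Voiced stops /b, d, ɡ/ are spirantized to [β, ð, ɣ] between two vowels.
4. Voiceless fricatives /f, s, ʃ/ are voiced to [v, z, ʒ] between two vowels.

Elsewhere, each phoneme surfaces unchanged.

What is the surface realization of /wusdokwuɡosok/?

/w/ (word-initial): no rule targets it → [w].
/u/ stays [u].
/s/ — between /u/ and /d/; rule 4 does not apply here → [s].
/d/ — between /s/ and /o/; rule 3 does not apply here → [d].
/o/ (between /d/ and /k/) is unaffected → [o].
/k/ (between /o/ and /w/): no rule targets it → [k].
/w/ (between /k/ and /u/): no rule targets it → [w].
/u/ (between /w/ and /ɡ/) is unaffected → [u].
/ɡ/ — between /u/ and /o/, between two vowels — surfaces as [ɣ] (rule 3).
/o/ (between /ɡ/ and /s/): no rule targets it → [o].
/s/ (between /o/ and /o/) occurs between two vowels → [z] by rule 4.
/o/ (between /s/ and /k/): no rule targets it → [o].
/k/ (word-final) is unaffected → [k].

[wusdokwuɣozok]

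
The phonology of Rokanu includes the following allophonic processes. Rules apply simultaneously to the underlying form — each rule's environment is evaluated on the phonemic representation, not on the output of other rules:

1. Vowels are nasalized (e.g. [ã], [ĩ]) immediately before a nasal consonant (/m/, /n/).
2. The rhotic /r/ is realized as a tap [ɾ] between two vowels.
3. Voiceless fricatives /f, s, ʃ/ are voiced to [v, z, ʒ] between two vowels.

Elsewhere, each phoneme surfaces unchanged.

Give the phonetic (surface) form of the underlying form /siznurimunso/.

[siznuɾĩmũnso]

/s/ (word-initial): rule 3 targets it, but not between two vowels → unchanged [s].
/i/ (between /s/ and /z/) fails the environment for rule 1, so it stays [i].
/z/ stays [z].
/n/ (between /z/ and /u/) is unaffected → [n].
/u/ (between /n/ and /r/): rule 1 targets it, but not before a nasal consonant → unchanged [u].
/r/ (between /u/ and /i/): between two vowels, so rule 2 applies → [ɾ].
/i/ (between /r/ and /m/): before a nasal consonant, so rule 1 applies → [ĩ].
/m/ stays [m].
/u/ (between /m/ and /n/): before a nasal consonant, so rule 1 applies → [ũ].
/n/ — not in any rule's target class → [n].
/s/ (between /n/ and /o/): rule 3 targets it, but not between two vowels → unchanged [s].
/o/ (word-final) fails the environment for rule 1, so it stays [o].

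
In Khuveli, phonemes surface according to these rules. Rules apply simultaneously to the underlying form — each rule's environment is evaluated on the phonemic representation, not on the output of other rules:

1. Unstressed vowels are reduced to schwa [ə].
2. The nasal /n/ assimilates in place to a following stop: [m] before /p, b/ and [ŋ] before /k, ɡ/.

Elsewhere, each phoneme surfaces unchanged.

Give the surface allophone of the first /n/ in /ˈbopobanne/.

[n]

/n/ — between /a/ and /n/; rule 2 does not apply here → [n].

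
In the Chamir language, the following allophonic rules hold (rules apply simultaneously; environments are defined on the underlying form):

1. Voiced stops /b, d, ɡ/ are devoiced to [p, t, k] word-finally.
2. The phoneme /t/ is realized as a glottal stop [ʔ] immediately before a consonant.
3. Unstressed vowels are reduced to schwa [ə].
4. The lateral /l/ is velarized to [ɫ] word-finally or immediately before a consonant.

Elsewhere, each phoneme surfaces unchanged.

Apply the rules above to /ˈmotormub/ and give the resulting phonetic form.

/m/ — not in any rule's target class → [m].
/o/ (between /m/ and /t/) is in the target of rule 3 but the environment (in an unstressed syllable) is not met → [o].
/t/ (between /o/ and /o/) is in the target of rule 2 but the environment (immediately before a consonant) is not met → [t].
/o/ (between /t/ and /r/): in an unstressed syllable, so rule 3 applies → [ə].
/r/ (between /o/ and /m/): no rule targets it → [r].
/m/ (between /r/ and /u/): no rule targets it → [m].
/u/ — between /m/ and /b/, in an unstressed syllable — surfaces as [ə] (rule 3).
/b/ (word-final): word-finally, so rule 1 applies → [p].

[ˈmotərməp]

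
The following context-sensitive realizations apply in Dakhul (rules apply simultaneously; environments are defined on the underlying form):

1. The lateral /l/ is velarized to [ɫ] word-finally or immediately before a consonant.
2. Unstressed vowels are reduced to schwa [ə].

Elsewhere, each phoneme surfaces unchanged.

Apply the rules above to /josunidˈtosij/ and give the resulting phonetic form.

/j/ — not in any rule's target class → [j].
/o/ (between /j/ and /s/): in an unstressed syllable, so rule 2 applies → [ə].
/s/ (between /o/ and /u/) is unaffected → [s].
Rule 2 applies to /u/ (between /s/ and /n/: in an unstressed syllable) → [ə].
/n/ stays [n].
/i/ meets the environment for rule 2 (in an unstressed syllable) → [ə].
/d/ (between /i/ and /t/) is unaffected → [d].
/t/ — not in any rule's target class → [t].
/o/ (between /t/ and /s/) fails the environment for rule 2, so it stays [o].
/s/ — not in any rule's target class → [s].
Rule 2 applies to /i/ (between /s/ and /j/: in an unstressed syllable) → [ə].
/j/ — not in any rule's target class → [j].

[jəsənədˈtosəj]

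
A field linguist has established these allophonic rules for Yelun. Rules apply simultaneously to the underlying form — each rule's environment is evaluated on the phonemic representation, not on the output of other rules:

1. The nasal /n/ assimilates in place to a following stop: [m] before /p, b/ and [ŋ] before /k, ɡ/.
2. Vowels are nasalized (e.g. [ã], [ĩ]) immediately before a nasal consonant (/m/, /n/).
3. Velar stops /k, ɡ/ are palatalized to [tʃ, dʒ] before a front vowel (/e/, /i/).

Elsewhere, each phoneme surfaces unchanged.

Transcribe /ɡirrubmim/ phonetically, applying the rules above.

/ɡ/ meets the environment for rule 3 (before a front vowel) → [dʒ].
/i/ (between /ɡ/ and /r/): rule 2 targets it, but not before a nasal consonant → unchanged [i].
/r/ — not in any rule's target class → [r].
/r/ (between /r/ and /u/) is unaffected → [r].
/u/ (between /r/ and /b/): rule 2 targets it, but not before a nasal consonant → unchanged [u].
/b/ stays [b].
/m/ (between /b/ and /i/): no rule targets it → [m].
/i/ — between /m/ and /m/, before a nasal consonant — surfaces as [ĩ] (rule 2).
/m/ stays [m].

[dʒirrubmĩm]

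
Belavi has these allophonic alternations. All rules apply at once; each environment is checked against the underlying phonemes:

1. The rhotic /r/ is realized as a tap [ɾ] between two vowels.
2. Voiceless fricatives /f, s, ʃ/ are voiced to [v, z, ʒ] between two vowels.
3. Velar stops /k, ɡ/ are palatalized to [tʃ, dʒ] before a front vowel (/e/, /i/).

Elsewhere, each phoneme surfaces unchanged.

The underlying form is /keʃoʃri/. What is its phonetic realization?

[tʃeʒoʃri]

/k/ (word-initial): before a front vowel, so rule 3 applies → [tʃ].
/e/ (between /k/ and /ʃ/) is unaffected → [e].
/ʃ/ — between /e/ and /o/, between two vowels — surfaces as [ʒ] (rule 2).
/o/ — not in any rule's target class → [o].
/ʃ/ (between /o/ and /r/): rule 2 targets it, but not between two vowels → unchanged [ʃ].
/r/ (between /ʃ/ and /i/) fails the environment for rule 1, so it stays [r].
/i/ — not in any rule's target class → [i].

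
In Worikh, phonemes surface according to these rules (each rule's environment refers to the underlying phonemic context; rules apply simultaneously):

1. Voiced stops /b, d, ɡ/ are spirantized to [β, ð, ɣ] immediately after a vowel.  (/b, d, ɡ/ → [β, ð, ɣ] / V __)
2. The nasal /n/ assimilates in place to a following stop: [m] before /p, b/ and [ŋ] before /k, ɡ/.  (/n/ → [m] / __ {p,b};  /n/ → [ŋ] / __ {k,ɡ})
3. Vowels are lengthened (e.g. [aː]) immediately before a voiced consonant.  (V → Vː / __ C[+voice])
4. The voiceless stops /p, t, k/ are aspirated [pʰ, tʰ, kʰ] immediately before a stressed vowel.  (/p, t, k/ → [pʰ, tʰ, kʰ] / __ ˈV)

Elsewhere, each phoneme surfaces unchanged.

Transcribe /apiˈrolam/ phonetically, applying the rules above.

/a/ — word-initial; rule 3 does not apply here → [a].
/p/ (between /a/ and /i/): rule 4 targets it, but not immediately before a stressed vowel → unchanged [p].
/i/ meets the environment for rule 3 (before a voiced consonant) → [iː].
/o/ — between /r/ and /l/, before a voiced consonant — surfaces as [oː] (rule 3).
/a/ — between /l/ and /m/, before a voiced consonant — surfaces as [aː] (rule 3).

[apiːˈroːlaːm]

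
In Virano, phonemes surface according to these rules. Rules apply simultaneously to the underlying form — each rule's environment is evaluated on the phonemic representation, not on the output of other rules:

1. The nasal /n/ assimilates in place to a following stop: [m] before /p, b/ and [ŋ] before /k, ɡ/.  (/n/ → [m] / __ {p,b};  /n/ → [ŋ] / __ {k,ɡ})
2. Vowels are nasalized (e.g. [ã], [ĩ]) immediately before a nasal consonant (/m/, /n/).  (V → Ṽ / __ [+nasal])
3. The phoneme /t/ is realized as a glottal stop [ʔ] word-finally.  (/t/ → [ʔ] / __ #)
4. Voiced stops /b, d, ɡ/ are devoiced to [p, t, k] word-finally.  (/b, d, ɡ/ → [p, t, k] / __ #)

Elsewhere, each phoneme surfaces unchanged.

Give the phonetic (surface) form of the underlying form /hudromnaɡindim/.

/h/ (word-initial) is unaffected → [h].
/u/ (between /h/ and /d/) is in the target of rule 2 but the environment (before a nasal consonant) is not met → [u].
/d/ (between /u/ and /r/): rule 4 targets it, but not word-finally → unchanged [d].
/r/ — not in any rule's target class → [r].
/o/ — between /r/ and /m/, before a nasal consonant — surfaces as [õ] (rule 2).
/m/ — not in any rule's target class → [m].
/n/ (between /m/ and /a/) is in the target of rule 1 but the environment (before a labial or velar stop) is not met → [n].
/a/ — between /n/ and /ɡ/; rule 2 does not apply here → [a].
/ɡ/ — between /a/ and /i/; rule 4 does not apply here → [ɡ].
/i/ (between /ɡ/ and /n/) occurs before a nasal consonant → [ĩ] by rule 2.
/n/ (between /i/ and /d/) fails the environment for rule 1, so it stays [n].
/d/ — between /n/ and /i/; rule 4 does not apply here → [d].
/i/ (between /d/ and /m/) occurs before a nasal consonant → [ĩ] by rule 2.
/m/ — not in any rule's target class → [m].

[hudrõmnaɡĩndĩm]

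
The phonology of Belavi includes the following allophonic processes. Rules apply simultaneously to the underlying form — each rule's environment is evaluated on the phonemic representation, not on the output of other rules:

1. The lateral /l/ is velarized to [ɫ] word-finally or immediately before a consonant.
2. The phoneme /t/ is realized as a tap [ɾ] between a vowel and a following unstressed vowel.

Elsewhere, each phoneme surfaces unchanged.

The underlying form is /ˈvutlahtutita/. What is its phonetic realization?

[ˈvutlahtuɾiɾa]

/v/ (word-initial) is unaffected → [v].
/u/ (between /v/ and /t/) is unaffected → [u].
/t/ (between /u/ and /l/): rule 2 targets it, but not between a vowel and a following unstressed vowel → unchanged [t].
/l/ (between /t/ and /a/) fails the environment for rule 1, so it stays [l].
/a/ (between /l/ and /h/): no rule targets it → [a].
/h/ (between /a/ and /t/): no rule targets it → [h].
/t/ (between /h/ and /u/) fails the environment for rule 2, so it stays [t].
/u/ stays [u].
/t/ — between /u/ and /i/, between a vowel and a following unstressed vowel — surfaces as [ɾ] (rule 2).
/i/ stays [i].
Rule 2 applies to /t/ (between /i/ and /a/: between a vowel and a following unstressed vowel) → [ɾ].
/a/ (word-final) is unaffected → [a].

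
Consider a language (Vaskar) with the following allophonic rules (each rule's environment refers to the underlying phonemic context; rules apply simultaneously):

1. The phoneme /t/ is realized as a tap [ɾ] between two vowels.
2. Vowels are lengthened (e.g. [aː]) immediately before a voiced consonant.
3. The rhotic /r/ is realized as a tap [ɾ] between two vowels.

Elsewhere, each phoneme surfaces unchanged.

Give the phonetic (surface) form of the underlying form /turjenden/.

[tuːrjeːndeːn]

/t/ (word-initial) fails the environment for rule 1, so it stays [t].
/u/ (between /t/ and /r/): before a voiced consonant, so rule 2 applies → [uː].
/r/ (between /u/ and /j/) is in the target of rule 3 but the environment (between two vowels) is not met → [r].
/j/ (between /r/ and /e/): no rule targets it → [j].
/e/ — between /j/ and /n/, before a voiced consonant — surfaces as [eː] (rule 2).
/n/ (between /e/ and /d/): no rule targets it → [n].
/d/ — not in any rule's target class → [d].
Rule 2 applies to /e/ (between /d/ and /n/: before a voiced consonant) → [eː].
/n/ stays [n].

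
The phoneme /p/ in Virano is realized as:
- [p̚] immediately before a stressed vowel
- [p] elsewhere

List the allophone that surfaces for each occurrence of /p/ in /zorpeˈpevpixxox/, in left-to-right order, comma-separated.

Occurrence 1 (position 4): no conditioning environment matches → elsewhere allophone [p].
Occurrence 2 (position 6): immediately before a stressed vowel → [p̚].
Occurrence 3 (position 9): no conditioning environment matches → elsewhere allophone [p].

[p], [p̚], [p]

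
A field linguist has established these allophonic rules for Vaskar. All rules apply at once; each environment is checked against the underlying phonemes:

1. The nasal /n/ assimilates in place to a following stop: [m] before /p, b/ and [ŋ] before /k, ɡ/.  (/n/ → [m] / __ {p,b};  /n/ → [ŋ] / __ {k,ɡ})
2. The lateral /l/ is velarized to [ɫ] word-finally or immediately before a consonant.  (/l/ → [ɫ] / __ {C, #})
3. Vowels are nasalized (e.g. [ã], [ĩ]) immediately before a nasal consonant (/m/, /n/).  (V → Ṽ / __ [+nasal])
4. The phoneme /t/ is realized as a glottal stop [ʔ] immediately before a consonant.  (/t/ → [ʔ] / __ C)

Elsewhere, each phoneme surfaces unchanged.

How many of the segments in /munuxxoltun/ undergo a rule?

3

Segments that undergo a rule: /u/ → [ũ] (rule 3); /l/ → [ɫ] (rule 2); /u/ → [ũ] (rule 3).
All other segments surface unchanged.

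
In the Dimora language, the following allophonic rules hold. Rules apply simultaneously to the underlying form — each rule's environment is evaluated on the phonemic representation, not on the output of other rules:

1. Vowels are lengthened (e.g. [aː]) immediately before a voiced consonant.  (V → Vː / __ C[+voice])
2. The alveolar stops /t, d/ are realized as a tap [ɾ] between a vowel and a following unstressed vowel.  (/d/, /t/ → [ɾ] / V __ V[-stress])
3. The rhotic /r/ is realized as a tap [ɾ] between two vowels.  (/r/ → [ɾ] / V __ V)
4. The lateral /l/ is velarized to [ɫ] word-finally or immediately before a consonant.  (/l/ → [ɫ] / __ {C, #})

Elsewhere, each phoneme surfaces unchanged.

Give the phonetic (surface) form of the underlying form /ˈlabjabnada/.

/l/ — word-initial; rule 4 does not apply here → [l].
/a/ (between /l/ and /b/) occurs before a voiced consonant → [aː] by rule 1.
/b/ (between /a/ and /j/): no rule targets it → [b].
/j/ (between /b/ and /a/): no rule targets it → [j].
Rule 1 applies to /a/ (between /j/ and /b/: before a voiced consonant) → [aː].
/b/ (between /a/ and /n/): no rule targets it → [b].
/n/ (between /b/ and /a/): no rule targets it → [n].
/a/ (between /n/ and /d/) occurs before a voiced consonant → [aː] by rule 1.
/d/ — between /a/ and /a/, between a vowel and a following unstressed vowel — surfaces as [ɾ] (rule 2).
/a/ — word-final; rule 1 does not apply here → [a].

[ˈlaːbjaːbnaːɾa]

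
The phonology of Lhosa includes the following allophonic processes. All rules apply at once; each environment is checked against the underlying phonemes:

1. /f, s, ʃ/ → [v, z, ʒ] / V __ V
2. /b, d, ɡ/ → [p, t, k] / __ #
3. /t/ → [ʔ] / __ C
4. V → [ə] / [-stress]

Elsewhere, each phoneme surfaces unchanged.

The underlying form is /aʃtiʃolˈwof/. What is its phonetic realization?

/a/ (word-initial) occurs in an unstressed syllable → [ə] by rule 4.
/ʃ/ (between /a/ and /t/) is in the target of rule 1 but the environment (between two vowels) is not met → [ʃ].
/t/ (between /ʃ/ and /i/) is in the target of rule 3 but the environment (immediately before a consonant) is not met → [t].
/i/ (between /t/ and /ʃ/) occurs in an unstressed syllable → [ə] by rule 4.
/ʃ/ — between /i/ and /o/, between two vowels — surfaces as [ʒ] (rule 1).
Rule 4 applies to /o/ (between /ʃ/ and /l/: in an unstressed syllable) → [ə].
/o/ (between /w/ and /f/) fails the environment for rule 4, so it stays [o].
/f/ (word-final) is in the target of rule 1 but the environment (between two vowels) is not met → [f].

[əʃtəʒəlˈwof]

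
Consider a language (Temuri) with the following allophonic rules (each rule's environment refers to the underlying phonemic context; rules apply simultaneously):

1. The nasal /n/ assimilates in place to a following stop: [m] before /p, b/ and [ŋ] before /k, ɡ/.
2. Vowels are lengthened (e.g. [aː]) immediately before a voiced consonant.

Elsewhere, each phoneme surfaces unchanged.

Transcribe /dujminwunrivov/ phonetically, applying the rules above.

[duːjmiːnwuːnriːvoːv]

/u/ meets the environment for rule 2 (before a voiced consonant) → [uː].
/i/ (between /m/ and /n/) occurs before a voiced consonant → [iː] by rule 2.
/n/ — between /i/ and /w/; rule 1 does not apply here → [n].
/u/ (between /w/ and /n/) occurs before a voiced consonant → [uː] by rule 2.
/n/ — between /u/ and /r/; rule 1 does not apply here → [n].
Rule 2 applies to /i/ (between /r/ and /v/: before a voiced consonant) → [iː].
/o/ (between /v/ and /v/): before a voiced consonant, so rule 2 applies → [oː].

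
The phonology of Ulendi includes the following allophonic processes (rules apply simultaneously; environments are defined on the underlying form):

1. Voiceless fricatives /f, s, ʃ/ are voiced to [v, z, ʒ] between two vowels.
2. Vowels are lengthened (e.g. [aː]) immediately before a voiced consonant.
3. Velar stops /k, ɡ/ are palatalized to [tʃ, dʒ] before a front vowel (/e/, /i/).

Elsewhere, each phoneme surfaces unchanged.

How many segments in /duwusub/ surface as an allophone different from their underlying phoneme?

Segments that undergo a rule: /u/ → [uː] (rule 2); /s/ → [z] (rule 1); /u/ → [uː] (rule 2).
All other segments surface unchanged.

3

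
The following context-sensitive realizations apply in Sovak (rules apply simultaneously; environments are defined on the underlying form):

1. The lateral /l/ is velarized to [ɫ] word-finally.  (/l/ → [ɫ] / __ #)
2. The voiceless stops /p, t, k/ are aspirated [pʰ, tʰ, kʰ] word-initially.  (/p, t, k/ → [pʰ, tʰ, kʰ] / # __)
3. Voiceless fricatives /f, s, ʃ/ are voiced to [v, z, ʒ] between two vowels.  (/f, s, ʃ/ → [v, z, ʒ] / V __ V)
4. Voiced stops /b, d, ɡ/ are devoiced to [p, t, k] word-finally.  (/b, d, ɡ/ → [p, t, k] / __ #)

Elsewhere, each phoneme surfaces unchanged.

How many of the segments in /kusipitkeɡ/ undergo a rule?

Segments that undergo a rule: /k/ → [kʰ] (rule 2); /s/ → [z] (rule 3); /ɡ/ → [k] (rule 4).
All other segments surface unchanged.

3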